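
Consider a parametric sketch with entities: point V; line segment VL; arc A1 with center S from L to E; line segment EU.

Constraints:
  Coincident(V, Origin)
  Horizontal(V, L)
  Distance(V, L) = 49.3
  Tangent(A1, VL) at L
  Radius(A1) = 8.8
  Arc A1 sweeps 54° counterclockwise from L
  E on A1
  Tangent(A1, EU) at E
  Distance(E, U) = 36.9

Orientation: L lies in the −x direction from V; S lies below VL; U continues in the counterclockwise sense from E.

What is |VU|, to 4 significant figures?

84.98

On A1, L sits at bearing 90° from S; a 54° counterclockwise sweep puts E at bearing 144°, so E = S + 8.8·(cos 144°, sin 144°) = (-56.42, -3.627). Tangency of A1 to EU means the radius SE is perpendicular to EU, so EU runs along (−sin 144°, cos 144°); with |EU| = 36.9, U = (-78.11, -33.48). Then |VU| = |U − V| = 84.98.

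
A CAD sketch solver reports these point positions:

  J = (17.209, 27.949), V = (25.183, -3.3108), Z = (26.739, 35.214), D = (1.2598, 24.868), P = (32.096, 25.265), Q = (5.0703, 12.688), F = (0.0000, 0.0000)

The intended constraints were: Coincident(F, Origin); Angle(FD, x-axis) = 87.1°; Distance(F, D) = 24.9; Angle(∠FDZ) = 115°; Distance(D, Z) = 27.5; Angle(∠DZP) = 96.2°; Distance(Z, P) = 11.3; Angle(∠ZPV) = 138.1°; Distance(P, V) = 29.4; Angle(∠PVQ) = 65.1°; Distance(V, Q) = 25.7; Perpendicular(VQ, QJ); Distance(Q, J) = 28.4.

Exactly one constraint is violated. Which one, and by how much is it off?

Distance(Q, J) = 28.4 — off by 8.90.

F = (0.00, 0.00) ✓; FD at 87.10° ✓; |FD| = 24.90 ✓; ∠FDZ = 115.0° ✓; |DZ| = 27.50 ✓; ∠DZP = 96.20° ✓; |ZP| = 11.30 ✓; ∠ZPV = 138.1° ✓; |PV| = 29.40 ✓; ∠PVQ = 65.10° ✓; |VQ| = 25.70 ✓; ∠(VQ, QJ) = 90.00° ✓; |QJ| = 19.50 ✗.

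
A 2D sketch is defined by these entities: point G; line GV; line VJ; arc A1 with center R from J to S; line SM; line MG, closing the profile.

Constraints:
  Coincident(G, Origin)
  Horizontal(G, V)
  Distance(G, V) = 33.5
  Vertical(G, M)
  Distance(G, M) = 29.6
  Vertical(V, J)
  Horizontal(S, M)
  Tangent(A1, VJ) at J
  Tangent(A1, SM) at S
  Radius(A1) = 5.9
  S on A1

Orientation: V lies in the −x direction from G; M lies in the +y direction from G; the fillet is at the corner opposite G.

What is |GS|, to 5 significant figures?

40.471

The virtual corner opposite G is at (-33.500, 29.600). The tangent condition forces RJ to be normal to VJ and tangency of A1 to SM means the radius RS is perpendicular to SM, with radius 5.9, so the center R sits 5.9 in from both sides at R = (-27.600, 23.700). That places the tangent points at J = (-33.500, 23.700) on VJ and S = (-27.600, 29.600) on SM. Then |GS| = |S − G| = 40.471.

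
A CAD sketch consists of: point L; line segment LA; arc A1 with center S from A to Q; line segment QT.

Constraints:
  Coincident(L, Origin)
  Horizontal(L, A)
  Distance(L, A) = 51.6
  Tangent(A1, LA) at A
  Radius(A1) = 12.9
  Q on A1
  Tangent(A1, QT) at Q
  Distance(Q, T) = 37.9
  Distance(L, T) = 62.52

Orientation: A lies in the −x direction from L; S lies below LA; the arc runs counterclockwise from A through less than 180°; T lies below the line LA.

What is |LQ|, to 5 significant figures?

65.041

L is at the origin; L and A share the same y with |LA| = 51.6 and A on the −x side, so A = (-51.600, 0.0000). A1 meets LA tangentially, so SA is at right angles to LA, so S = A + (0, -12.9) = (-51.600, -12.900). Since SQ ⟂ QT (tangency), |ST| = √(12.9² + 37.9²) = 40.035 regardless of where Q sits on A1. So T lies on both circle(L, 62.52) and circle(S, 40.035); the below-LA intersection is T = (-37.193, -50.253). Q is the foot of the tangent from T: Q = (-61.498, -21.173).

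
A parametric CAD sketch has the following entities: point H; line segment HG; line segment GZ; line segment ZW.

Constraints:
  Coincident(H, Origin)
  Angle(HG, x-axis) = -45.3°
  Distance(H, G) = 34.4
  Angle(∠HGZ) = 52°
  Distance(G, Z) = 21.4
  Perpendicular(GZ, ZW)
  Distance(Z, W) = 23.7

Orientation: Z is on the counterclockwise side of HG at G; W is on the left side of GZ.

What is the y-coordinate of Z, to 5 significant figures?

-3.2250

H is at the origin; HG runs at -45.3° with length 34.4, so G = 34.4·(cos -45.3°, sin -45.3°) = (24.197, -24.452). ∠HGZ = 52.0°, so GZ runs at -45.3° + (180° − 52.0°) = 82.700° from the x-axis; with |GZ| = 21.4, Z = G + 21.4·(cos 82.700°, sin 82.700°) = (26.916, -3.2250). So Z.y = -3.2250.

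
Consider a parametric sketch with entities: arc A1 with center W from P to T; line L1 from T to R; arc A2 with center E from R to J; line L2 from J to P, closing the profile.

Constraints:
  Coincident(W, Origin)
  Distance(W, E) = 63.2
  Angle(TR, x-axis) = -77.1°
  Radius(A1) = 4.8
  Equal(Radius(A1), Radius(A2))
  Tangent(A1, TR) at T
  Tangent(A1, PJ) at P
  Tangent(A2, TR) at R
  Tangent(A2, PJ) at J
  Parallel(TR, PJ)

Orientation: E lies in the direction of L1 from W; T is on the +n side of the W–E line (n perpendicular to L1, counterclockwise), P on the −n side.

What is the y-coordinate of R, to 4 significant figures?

-60.53

Tangency of A1 to both parallel lines with radius 4.8 puts T and P at W ± 4.8·n: T = (4.679, 1.072), P = (-4.679, -1.072). Equal radii place R and J the same way about E: R = E + 4.8·n = (18.79, -60.53), J = E − 4.8·n = (9.431, -62.68). So R.y = -60.53.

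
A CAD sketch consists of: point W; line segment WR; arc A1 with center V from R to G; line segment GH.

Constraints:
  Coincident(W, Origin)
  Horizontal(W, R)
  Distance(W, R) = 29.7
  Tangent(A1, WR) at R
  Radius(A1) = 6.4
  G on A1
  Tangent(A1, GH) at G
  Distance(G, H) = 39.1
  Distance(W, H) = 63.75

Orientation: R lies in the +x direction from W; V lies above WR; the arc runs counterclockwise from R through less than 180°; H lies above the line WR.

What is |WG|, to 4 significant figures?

36.00

Checks: W.y = 0.00, R.y = 0.00 ✓; |VG| = 6.400 ✓; ∠(VG, GH) = 90.00° ✓; |GH| = 39.10 ✓; |WH| = 63.75 ✓.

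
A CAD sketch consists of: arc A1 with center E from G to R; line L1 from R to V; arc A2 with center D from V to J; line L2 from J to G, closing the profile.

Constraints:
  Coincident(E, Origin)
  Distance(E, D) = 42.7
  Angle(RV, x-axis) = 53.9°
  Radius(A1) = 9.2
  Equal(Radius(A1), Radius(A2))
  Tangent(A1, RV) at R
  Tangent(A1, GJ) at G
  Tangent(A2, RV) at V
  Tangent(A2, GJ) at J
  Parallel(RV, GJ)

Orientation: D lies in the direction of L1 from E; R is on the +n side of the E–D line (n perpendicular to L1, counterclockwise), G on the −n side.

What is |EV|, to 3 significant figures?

43.7

Tangency of A1 to both parallel lines with radius 9.2 puts R and G at E ± 9.2·n: R = (-7.43, 5.42), G = (7.43, -5.42). Equal radii place V and J the same way about D: V = D + 9.2·n = (17.7, 39.9), J = D − 9.2·n = (32.6, 29.1). Then |EV| = |V − E| = 43.7.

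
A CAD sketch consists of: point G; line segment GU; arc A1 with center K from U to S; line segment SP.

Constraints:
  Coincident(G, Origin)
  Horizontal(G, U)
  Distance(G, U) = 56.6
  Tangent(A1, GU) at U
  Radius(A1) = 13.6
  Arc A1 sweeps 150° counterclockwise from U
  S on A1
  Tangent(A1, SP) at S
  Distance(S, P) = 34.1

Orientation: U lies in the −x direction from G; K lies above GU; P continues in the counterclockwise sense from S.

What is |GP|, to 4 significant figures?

89.96

G is at the origin; GU is horizontal with |GU| = 56.6 and U on the −x side, so U = (-56.60, 0.000). Since A1 is tangent to GU there, KU ⟂ GU, so K = U + (0, 13.6) = (-56.60, 13.60). On A1, U sits at bearing -90° from K; a 150° counterclockwise sweep puts S at bearing 60°, so S = K + 13.6·(cos 60°, sin 60°) = (-49.80, 25.38). Since A1 is tangent to SP there, KS ⟂ SP, so SP runs along (−sin 60°, cos 60°); with |SP| = 34.1, P = (-79.33, 42.43). Then |GP| = |P − G| = 89.96.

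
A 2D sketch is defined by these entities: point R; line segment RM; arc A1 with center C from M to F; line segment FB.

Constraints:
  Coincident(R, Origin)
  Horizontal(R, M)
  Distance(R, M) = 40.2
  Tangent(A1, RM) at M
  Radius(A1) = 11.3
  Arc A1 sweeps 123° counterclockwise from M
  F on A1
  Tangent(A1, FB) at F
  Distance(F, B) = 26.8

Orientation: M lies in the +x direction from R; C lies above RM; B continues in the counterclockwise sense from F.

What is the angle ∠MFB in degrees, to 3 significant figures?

119°

On A1, M sits at bearing -90° from C; a 123° counterclockwise sweep puts F at bearing 33°, so F = C + 11.3·(cos 33°, sin 33°) = (49.7, 17.5). The tangent condition forces CF to be normal to FB, so FB runs along (−sin 33°, cos 33°); with |FB| = 26.8, B = (35.1, 39.9). Then cos ∠MFB = FM·FB / (|FM||FB|), giving 119°.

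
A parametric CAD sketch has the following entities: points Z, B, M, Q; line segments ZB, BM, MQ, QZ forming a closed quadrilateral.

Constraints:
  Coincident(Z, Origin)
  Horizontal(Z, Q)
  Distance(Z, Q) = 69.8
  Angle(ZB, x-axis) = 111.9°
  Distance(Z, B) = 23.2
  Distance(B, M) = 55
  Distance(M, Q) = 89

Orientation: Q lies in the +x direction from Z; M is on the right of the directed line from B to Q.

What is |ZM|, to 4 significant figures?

35.67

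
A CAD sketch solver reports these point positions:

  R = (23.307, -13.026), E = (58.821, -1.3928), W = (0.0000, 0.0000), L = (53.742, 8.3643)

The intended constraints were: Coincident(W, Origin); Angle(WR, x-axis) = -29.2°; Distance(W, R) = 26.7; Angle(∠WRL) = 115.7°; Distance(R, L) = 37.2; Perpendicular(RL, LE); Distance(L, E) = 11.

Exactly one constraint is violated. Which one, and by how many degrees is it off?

Perpendicular(RL, LE) — off by 7.60°.

W = (0.00, 0.00) ✓; WR at -29.20° ✓; |WR| = 26.70 ✓; ∠WRL = 115.7° ✓; |RL| = 37.20 ✓; ∠(RL, LE) = 97.60° ✗; |LE| = 11.00 ✓.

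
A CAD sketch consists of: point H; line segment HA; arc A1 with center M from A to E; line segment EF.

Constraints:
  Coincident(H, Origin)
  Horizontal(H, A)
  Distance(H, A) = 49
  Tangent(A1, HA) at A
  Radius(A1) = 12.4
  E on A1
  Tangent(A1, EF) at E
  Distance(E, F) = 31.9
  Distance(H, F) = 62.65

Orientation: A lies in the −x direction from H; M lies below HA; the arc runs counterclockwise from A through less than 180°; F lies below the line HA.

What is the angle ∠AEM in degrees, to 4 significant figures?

28.93°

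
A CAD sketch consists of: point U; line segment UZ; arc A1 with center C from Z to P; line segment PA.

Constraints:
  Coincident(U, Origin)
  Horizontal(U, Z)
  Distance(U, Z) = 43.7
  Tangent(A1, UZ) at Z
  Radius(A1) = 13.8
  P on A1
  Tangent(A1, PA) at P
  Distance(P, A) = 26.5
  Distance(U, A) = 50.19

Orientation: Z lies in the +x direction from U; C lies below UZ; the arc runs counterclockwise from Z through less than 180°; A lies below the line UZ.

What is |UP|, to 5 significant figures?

32.933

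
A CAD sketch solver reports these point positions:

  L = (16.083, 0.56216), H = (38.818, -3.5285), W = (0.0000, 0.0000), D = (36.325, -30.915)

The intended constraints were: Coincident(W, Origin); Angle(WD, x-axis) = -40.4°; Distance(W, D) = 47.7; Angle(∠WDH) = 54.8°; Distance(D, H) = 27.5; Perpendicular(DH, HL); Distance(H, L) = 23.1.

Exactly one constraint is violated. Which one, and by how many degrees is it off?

Perpendicular(DH, HL) — off by 5.00°.

W = (0.00, 0.00) ✓; WD at -40.40° ✓; |WD| = 47.70 ✓; ∠WDH = 54.80° ✓; |DH| = 27.50 ✓; ∠(DH, HL) = 85.00° ✗; |HL| = 23.10 ✓.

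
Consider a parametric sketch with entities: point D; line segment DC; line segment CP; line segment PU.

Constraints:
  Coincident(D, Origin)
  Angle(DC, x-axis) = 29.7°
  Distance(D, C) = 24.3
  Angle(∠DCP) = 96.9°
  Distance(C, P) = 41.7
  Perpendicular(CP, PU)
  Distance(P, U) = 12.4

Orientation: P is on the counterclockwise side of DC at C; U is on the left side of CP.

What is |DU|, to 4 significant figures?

46.13

D is at the origin; DC runs at 29.7° with length 24.3, so C = 24.3·(cos 29.7°, sin 29.7°) = (21.11, 12.04). ∠DCP = 96.9°, so CP runs at 29.7° + (180° − 96.9°) = 112.8° from the x-axis; with |CP| = 41.7, P = C + 41.7·(cos 112.8°, sin 112.8°) = (4.948, 50.48). CP ⟂ PU; with |PU| = 12.4 on the left of CP, U = P + 12.4·(-0.9219, -0.3875) = (-6.483, 45.68). Then |DU| = |U − D| = 46.13.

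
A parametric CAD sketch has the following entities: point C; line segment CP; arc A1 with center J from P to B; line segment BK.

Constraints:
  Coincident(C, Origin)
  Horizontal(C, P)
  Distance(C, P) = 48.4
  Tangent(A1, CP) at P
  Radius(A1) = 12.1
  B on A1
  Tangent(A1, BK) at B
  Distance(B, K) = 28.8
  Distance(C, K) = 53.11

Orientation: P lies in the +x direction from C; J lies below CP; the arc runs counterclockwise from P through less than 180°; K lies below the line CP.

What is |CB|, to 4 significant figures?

38.07

C is at the origin; C and P share the same y with |CP| = 48.4 and P on the +x side, so P = (48.40, 0.000). A1 meets CP tangentially, so JP is at right angles to CP, so J = P + (0, -12.1) = (48.40, -12.10). Since JB ⟂ BK (tangency), |JK| = √(12.1² + 28.8²) = 31.24 regardless of where B sits on A1. So K lies on both circle(C, 53.11) and circle(J, 31.24); the below-CP intersection is K = (34.72, -40.19). B is the foot of the tangent from K: B = (36.32, -11.43).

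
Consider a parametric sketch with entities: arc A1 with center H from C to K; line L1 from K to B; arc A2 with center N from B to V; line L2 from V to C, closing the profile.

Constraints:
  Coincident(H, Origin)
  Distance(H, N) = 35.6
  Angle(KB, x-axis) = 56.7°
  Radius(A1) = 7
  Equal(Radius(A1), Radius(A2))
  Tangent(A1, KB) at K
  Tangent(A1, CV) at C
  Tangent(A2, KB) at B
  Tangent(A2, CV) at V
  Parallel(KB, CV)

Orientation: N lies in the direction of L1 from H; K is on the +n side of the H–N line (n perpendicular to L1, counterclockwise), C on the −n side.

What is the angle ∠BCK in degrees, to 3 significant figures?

68.5°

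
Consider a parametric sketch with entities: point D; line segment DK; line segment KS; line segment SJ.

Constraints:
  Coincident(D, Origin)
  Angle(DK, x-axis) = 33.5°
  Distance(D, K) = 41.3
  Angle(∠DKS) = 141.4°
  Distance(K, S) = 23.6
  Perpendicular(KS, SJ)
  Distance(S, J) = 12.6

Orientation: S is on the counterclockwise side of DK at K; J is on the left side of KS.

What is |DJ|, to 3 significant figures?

57.4

∠DKS = 141.4°, so KS runs at 33.5° + (180° − 141.4°) = 72.1° from the x-axis; with |KS| = 23.6, S = K + 23.6·(cos 72.1°, sin 72.1°) = (41.7, 45.3). KS is perpendicular to SJ; with |SJ| = 12.6 on the left of KS, J = S + 12.6·(-0.952, 0.307) = (29.7, 49.1). Then |DJ| = |J − D| = 57.4.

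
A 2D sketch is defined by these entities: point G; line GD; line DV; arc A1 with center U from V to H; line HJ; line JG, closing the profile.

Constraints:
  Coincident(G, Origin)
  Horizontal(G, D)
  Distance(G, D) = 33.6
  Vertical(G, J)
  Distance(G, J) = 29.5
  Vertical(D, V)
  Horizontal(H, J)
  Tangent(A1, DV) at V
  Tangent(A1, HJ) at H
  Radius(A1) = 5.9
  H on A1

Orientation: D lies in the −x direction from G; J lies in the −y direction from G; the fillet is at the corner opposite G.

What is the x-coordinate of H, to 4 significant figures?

-27.70

G is at the origin; GD is horizontal with |GD| = 33.6 and D on the −x side, so D = (-33.60, 0.000). G and J share the same x with |GJ| = 29.5 and J on the −y side, so J = (0.000, -29.50). The virtual corner opposite G is at (-33.60, -29.50). Tangency of A1 to DV means the radius UV is perpendicular to DV and A1 meets HJ tangentially, so UH is at right angles to HJ, with radius 5.9, so the center U sits 5.9 in from both sides at U = (-27.70, -23.60). That places the tangent points at V = (-33.60, -23.60) on DV and H = (-27.70, -29.50) on HJ. So H.x = -27.70.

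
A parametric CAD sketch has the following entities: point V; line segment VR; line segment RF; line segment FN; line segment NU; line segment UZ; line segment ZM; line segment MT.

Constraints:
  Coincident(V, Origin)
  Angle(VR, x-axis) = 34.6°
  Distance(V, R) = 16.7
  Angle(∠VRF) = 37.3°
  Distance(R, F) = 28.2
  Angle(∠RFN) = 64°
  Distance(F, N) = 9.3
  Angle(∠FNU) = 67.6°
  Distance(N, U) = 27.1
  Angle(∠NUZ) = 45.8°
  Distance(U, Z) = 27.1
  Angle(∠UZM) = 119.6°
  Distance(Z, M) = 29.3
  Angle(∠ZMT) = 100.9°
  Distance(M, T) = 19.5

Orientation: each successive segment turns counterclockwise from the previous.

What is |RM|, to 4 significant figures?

49.00

V is at the origin; VR runs at 34.6° with length 16.7, so R = (13.75, 9.483). ∠VRF = 37.3° gives RF at 177.3° from the x-axis; with |RF| = 28.2, F = (-14.42, 10.81). ∠RFN = 64.0° gives FN at -66.70° from the x-axis; with |FN| = 9.3, N = (-10.74, 2.270). ∠FNU = 67.6° gives NU at 45.70° from the x-axis; with |NU| = 27.1, U = (8.183, 21.67). ∠NUZ = 45.8° gives UZ at 179.9° from the x-axis; with |UZ| = 27.1, Z = (-18.92, 21.71). ∠UZM = 119.6° gives ZM at -119.7° from the x-axis; with |ZM| = 29.3, M = (-33.43, -3.738). Then |RM| = |M − R| = 49.00.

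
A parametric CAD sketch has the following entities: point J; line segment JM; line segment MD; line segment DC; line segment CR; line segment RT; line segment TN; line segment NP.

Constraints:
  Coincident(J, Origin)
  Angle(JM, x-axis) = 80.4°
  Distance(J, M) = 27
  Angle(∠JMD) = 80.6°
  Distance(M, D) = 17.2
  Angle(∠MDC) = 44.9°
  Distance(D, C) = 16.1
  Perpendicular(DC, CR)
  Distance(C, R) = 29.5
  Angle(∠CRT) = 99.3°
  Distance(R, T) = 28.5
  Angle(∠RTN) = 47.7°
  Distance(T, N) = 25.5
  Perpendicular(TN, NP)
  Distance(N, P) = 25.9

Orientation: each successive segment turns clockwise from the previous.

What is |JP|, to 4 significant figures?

36.91

J is at the origin; JM runs at 80.4° with length 27.0, so M = (4.503, 26.62). ∠JMD = 80.6° gives MD at -19.00° from the x-axis; with |MD| = 17.2, D = (20.77, 21.02). ∠MDC = 44.9° gives DC at -154.1° from the x-axis; with |DC| = 16.1, C = (6.283, 13.99). DC ⟂ CR, so CR runs at 115.9°; with |CR| = 29.5, R = (-6.603, 40.53). ∠CRT = 99.3° gives RT at 35.20° from the x-axis; with |RT| = 28.5, T = (16.69, 56.95). ∠RTN = 47.7° gives TN at -97.10° from the x-axis; with |TN| = 25.5, N = (13.53, 31.65). TN is perpendicular to NP, so NP runs at 172.9°; with |NP| = 25.9, P = (-12.17, 34.85). Then |JP| = |P − J| = 36.91.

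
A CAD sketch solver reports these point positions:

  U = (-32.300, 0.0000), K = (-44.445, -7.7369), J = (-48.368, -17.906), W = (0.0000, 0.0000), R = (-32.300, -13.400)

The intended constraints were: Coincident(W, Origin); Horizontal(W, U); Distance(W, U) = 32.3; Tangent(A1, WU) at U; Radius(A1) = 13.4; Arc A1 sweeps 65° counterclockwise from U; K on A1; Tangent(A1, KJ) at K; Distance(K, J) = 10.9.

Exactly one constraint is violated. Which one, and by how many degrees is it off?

Tangent(A1, KJ) at K — off by 3.90°.

W = (0.00, 0.00) ✓; W.y = 0.00, U.y = 0.00 ✓; |WU| = 32.30 ✓; ∠(RU, UW) = 90.00° ✓; |RU| = 13.40 ✓; bearing(R→K) − bearing(R→U) = 65.00° ✓; |RK| = 13.40 ✓; ∠(RK, KJ) = 86.10° ✗; |KJ| = 10.90 ✓.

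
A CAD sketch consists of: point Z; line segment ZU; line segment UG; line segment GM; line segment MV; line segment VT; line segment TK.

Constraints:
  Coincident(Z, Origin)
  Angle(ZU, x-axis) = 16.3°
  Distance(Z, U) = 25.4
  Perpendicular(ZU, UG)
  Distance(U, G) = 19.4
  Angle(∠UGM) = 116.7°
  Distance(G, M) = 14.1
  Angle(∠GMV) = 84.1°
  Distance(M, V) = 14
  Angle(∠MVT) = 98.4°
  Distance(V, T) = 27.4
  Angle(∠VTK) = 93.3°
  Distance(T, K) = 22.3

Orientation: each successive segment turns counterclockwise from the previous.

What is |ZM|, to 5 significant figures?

28.744

Z is at the origin; ZU runs at 16.3° with length 25.4, so U = (24.379, 7.1289). The perpendicularity gives UG at right angles to ZU, so UG runs at 106.30°; with |UG| = 19.4, G = (18.934, 25.749). ∠UGM = 116.7° gives GM at 169.60° from the x-axis; with |GM| = 14.1, M = (5.0658, 28.294). Then |ZM| = |M − Z| = 28.744.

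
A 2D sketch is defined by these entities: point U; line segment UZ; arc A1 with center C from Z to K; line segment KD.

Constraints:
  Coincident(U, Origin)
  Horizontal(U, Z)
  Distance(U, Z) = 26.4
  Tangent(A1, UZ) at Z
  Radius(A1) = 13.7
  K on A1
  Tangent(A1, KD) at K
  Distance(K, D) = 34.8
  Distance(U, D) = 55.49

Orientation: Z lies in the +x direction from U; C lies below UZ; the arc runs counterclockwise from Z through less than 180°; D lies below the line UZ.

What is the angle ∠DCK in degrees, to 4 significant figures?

68.51°

U is at the origin; U and Z share the same y with |UZ| = 26.4 and Z on the +x side, so Z = (26.40, 0.000). A1 meets UZ tangentially, so CZ is at right angles to UZ, so C = Z + (0, -13.7) = (26.40, -13.70). Since CK ⟂ KD (tangency), |CD| = √(13.7² + 34.8²) = 37.40 regardless of where K sits on A1. So D lies on both circle(U, 55.49) and circle(C, 37.40); the below-UZ intersection is D = (22.19, -50.86). K is the foot of the tangent from D: K = (13.17, -17.25).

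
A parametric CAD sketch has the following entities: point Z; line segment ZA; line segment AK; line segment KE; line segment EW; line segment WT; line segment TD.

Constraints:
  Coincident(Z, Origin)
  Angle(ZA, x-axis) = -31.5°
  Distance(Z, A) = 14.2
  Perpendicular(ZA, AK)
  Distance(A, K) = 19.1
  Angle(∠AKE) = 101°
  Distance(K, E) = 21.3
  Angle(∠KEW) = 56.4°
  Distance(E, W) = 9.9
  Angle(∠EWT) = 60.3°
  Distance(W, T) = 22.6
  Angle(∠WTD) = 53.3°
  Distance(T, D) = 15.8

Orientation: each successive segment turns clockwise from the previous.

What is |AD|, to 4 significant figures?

37.41

Z is at the origin; ZA runs at -31.5° with length 14.2, so A = (12.11, -7.419). The perpendicularity gives AK at right angles to ZA, so AK runs at -121.5°; with |AK| = 19.1, K = (2.128, -23.70). ∠AKE = 101.0° gives KE at 159.5° from the x-axis; with |KE| = 21.3, E = (-17.82, -16.25). ∠KEW = 56.4° gives EW at 35.90° from the x-axis; with |EW| = 9.9, W = (-9.804, -10.44). ∠EWT = 60.3° gives WT at -83.80° from the x-axis; with |WT| = 22.6, T = (-7.363, -32.91). ∠WTD = 53.3° gives TD at 149.5° from the x-axis; with |TD| = 15.8, D = (-20.98, -24.89). Then |AD| = |D − A| = 37.41.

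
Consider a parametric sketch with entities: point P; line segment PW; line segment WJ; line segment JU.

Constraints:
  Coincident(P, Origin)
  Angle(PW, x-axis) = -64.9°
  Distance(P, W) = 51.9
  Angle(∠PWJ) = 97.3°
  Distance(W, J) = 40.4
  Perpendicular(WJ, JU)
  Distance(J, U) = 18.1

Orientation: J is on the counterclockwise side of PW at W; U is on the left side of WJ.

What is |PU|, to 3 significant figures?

57.6

P is at the origin; PW runs at -64.9° with length 51.9, so W = 51.9·(cos -64.9°, sin -64.9°) = (22.0, -47.0). ∠PWJ = 97.3°, so WJ runs at -64.9° + (180° − 97.3°) = 17.8° from the x-axis; with |WJ| = 40.4, J = W + 40.4·(cos 17.8°, sin 17.8°) = (60.5, -34.6). The perpendicularity gives JU at right angles to WJ; with |JU| = 18.1 on the left of WJ, U = J + 18.1·(-0.306, 0.952) = (54.9, -17.4). Then |PU| = |U − P| = 57.6.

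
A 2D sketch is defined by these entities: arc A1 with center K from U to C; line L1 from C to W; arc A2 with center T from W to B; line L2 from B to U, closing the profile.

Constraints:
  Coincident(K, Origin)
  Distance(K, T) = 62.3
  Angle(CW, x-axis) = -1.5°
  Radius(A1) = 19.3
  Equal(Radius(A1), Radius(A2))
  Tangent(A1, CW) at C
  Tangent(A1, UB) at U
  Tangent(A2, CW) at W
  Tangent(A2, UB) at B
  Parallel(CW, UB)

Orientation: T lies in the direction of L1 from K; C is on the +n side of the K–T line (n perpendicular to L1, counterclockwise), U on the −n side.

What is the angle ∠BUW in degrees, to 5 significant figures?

31.782°

Tangency of A1 to both parallel lines with radius 19.3 puts C and U at K ± 19.3·n: C = (0.50522, 19.293), U = (-0.50522, -19.293). Equal radii place W and B the same way about T: W = T + 19.3·n = (62.784, 17.663), B = T − 19.3·n = (61.773, -20.924). Then cos ∠BUW = UB·UW / (|UB||UW|), giving 31.782°.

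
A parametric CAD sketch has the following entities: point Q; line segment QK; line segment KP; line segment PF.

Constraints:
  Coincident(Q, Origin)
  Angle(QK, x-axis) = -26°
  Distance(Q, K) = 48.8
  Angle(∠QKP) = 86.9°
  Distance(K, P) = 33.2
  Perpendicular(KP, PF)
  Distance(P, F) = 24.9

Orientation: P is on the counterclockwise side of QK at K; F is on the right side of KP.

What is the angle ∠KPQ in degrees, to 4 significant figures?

57.91°

Q is at the origin; QK runs at -26.0° with length 48.8, so K = 48.8·(cos -26.0°, sin -26.0°) = (43.86, -21.39). ∠QKP = 86.9°, so KP runs at -26.0° + (180° − 86.9°) = 67.10° from the x-axis; with |KP| = 33.2, P = K + 33.2·(cos 67.10°, sin 67.10°) = (56.78, 9.191). Then cos ∠KPQ = PK·PQ / (|PK||PQ|), giving 57.91°.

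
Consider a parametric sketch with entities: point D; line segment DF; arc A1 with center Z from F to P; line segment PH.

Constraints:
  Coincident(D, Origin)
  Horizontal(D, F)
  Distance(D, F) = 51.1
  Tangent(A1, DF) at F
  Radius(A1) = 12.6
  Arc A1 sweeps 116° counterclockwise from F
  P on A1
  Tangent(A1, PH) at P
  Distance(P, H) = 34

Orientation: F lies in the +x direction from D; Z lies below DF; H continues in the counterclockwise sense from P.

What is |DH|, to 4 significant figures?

73.21

D is at the origin; D and F share the same y with |DF| = 51.1 and F on the +x side, so F = (51.10, 0.000). The tangent condition forces ZF to be normal to DF, so Z = F + (0, -12.6) = (51.10, -12.60). On A1, F sits at bearing 90° from Z; a 116° counterclockwise sweep puts P at bearing 206°, so P = Z + 12.6·(cos 206°, sin 206°) = (39.78, -18.12). The tangent condition forces ZP to be normal to PH, so PH runs along (−sin 206°, cos 206°); with |PH| = 34.0, H = (54.68, -48.68). Then |DH| = |H − D| = 73.21.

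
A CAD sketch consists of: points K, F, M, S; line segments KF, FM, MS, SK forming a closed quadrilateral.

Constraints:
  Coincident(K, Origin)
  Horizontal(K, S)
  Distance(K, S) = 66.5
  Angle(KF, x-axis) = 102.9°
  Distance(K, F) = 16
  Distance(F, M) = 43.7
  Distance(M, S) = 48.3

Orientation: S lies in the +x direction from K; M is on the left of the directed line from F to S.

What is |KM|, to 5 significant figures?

50.421

Checks: |FM| = 43.70 ✓; |MS| = 48.30 ✓.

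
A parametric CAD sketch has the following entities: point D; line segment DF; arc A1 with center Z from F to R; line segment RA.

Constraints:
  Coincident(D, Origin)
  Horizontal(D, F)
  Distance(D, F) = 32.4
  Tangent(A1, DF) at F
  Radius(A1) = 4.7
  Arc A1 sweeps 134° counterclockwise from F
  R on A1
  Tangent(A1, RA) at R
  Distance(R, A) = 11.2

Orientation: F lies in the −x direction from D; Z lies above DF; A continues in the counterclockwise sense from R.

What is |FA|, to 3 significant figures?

16.6

On A1, F sits at bearing -90° from Z; a 134° counterclockwise sweep puts R at bearing 44°, so R = Z + 4.7·(cos 44°, sin 44°) = (-29.0, 7.96). The tangent condition forces ZR to be normal to RA, so RA runs along (−sin 44°, cos 44°); with |RA| = 11.2, A = (-36.8, 16.0). Then |FA| = |A − F| = 16.6.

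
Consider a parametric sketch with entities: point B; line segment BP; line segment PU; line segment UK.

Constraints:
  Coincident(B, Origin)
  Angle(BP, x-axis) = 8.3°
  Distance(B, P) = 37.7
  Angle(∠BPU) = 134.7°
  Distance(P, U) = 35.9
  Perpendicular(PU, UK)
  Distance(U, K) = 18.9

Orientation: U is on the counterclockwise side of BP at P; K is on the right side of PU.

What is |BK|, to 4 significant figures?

77.36

B is at the origin; BP runs at 8.3° with length 37.7, so P = 37.7·(cos 8.3°, sin 8.3°) = (37.31, 5.442). ∠BPU = 134.7°, so PU runs at 8.3° + (180° − 134.7°) = 53.60° from the x-axis; with |PU| = 35.9, U = P + 35.9·(cos 53.60°, sin 53.60°) = (58.61, 34.34). The perpendicularity gives UK at right angles to PU; with |UK| = 18.9 on the right of PU, K = U + 18.9·(0.8049, -0.5934) = (73.82, 23.12). Then |BK| = |K − B| = 77.36.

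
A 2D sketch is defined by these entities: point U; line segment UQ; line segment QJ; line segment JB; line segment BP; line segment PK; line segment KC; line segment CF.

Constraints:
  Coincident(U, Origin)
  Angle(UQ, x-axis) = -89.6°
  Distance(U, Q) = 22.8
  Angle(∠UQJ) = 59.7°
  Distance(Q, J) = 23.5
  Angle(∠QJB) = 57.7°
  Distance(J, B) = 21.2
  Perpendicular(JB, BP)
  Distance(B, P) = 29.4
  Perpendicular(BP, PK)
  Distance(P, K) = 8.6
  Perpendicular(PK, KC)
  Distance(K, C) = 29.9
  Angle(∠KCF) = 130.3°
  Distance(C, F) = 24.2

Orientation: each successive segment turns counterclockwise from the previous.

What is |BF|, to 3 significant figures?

18.9

U is at the origin; UQ runs at -89.6° with length 22.8, so Q = (0.159, -22.8). ∠UQJ = 59.7° gives QJ at 30.7° from the x-axis; with |QJ| = 23.5, J = (20.4, -10.8). ∠QJB = 57.7° gives JB at 153° from the x-axis; with |JB| = 21.2, B = (1.48, -1.18). JB ⟂ BP, so BP runs at -117°; with |BP| = 29.4, P = (-11.9, -27.4). BP ⟂ PK, so PK runs at -27.0°; with |PK| = 8.6, K = (-4.21, -31.3). PK is perpendicular to KC, so KC runs at 63.0°; with |KC| = 29.9, C = (9.37, -4.64). ∠KCF = 130.3° gives CF at 113° from the x-axis; with |CF| = 24.2, F = (0.0271, 17.7). Then |BF| = |F − B| = 18.9.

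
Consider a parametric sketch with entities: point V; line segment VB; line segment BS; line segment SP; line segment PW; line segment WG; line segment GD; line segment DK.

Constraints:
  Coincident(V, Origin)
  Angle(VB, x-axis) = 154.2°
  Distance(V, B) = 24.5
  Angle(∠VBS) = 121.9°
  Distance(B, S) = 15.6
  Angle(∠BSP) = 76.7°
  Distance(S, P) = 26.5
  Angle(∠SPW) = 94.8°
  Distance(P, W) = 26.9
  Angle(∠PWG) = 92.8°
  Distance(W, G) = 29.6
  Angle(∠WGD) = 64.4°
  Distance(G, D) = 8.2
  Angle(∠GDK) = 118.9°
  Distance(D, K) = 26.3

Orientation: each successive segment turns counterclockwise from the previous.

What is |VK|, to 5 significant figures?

5.1382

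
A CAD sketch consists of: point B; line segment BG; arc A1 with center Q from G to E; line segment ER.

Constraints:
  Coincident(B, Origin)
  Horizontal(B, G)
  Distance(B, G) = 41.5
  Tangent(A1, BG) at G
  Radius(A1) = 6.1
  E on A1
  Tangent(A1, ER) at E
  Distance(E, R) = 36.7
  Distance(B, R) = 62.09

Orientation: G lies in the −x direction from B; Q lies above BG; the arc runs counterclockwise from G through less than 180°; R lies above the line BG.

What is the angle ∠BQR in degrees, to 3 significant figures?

103°

Checks: |QG| = 6.100 ✓; |QE| = 6.100 ✓; ∠(QE, ER) = 90.00° ✓; |ER| = 36.70 ✓; |BR| = 62.09 ✓.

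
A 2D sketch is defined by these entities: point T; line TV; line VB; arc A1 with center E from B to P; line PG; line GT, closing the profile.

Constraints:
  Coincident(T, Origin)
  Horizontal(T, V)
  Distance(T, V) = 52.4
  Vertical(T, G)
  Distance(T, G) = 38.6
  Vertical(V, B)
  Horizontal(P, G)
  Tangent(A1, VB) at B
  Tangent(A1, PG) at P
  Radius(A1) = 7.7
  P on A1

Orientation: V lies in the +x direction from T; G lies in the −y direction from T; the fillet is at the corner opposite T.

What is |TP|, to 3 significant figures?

59.1

The virtual corner opposite T is at (52.4, -38.6). Since A1 is tangent to VB there, EB ⟂ VB and A1 meets PG tangentially, so EP is at right angles to PG, with radius 7.7, so the center E sits 7.7 in from both sides at E = (44.7, -30.9). That places the tangent points at B = (52.4, -30.9) on VB and P = (44.7, -38.6) on PG. Then |TP| = |P − T| = 59.1.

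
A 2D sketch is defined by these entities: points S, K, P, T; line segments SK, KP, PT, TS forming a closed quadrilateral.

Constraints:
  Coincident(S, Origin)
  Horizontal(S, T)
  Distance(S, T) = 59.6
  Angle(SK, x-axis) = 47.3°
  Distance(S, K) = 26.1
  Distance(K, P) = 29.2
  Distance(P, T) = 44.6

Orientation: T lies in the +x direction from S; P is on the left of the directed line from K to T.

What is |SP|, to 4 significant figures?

55.28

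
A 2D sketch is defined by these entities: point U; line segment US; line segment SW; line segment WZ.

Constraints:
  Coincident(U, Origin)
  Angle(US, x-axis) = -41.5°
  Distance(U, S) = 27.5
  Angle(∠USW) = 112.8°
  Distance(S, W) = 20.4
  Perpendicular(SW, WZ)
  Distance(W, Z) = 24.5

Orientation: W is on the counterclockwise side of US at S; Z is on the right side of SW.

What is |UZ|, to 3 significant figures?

58.7

∠USW = 112.8°, so SW runs at -41.5° + (180° − 112.8°) = 25.7° from the x-axis; with |SW| = 20.4, W = S + 20.4·(cos 25.7°, sin 25.7°) = (39.0, -9.38). SW ⟂ WZ; with |WZ| = 24.5 on the right of SW, Z = W + 24.5·(0.434, -0.901) = (49.6, -31.5). Then |UZ| = |Z − U| = 58.7.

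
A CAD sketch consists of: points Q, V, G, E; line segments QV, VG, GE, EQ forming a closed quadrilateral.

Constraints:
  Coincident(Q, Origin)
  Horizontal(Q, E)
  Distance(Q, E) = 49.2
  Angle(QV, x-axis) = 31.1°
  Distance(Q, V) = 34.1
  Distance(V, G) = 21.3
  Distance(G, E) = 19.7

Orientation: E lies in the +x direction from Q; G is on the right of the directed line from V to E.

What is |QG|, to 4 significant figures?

30.07

Q is at the origin; QE is horizontal with |QE| = 49.2 and E in +x, so E = (49.2, 0). QV runs at 31.1° with |QV| = 34.1, so V = (29.20, 17.61). G is determined by |VG| = 21.3 and |GE| = 19.7 together: it lies at the intersection of circle(V, 21.3) and circle(E, 19.7). With |VE| = 26.65, the foot of the radical line on VE is 14.56 from V and the perpendicular offset is √(21.3² − 14.56²) = 15.55. Taking the right-of-VE solution: G = (29.85, -3.676).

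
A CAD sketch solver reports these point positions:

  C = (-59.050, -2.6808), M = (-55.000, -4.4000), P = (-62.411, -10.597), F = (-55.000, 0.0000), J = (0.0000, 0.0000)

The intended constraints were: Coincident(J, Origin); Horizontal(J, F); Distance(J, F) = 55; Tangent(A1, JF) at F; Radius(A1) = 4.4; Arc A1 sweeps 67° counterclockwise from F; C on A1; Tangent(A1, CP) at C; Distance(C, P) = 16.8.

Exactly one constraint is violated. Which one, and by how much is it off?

Distance(C, P) = 16.8 — off by 8.20.

J = (0.00, 0.00) ✓; J.y = 0.00, F.y = 0.00 ✓; |JF| = 55.00 ✓; ∠(MF, FJ) = 90.00° ✓; |MF| = 4.400 ✓; bearing(M→C) − bearing(M→F) = 67.00° ✓; |MC| = 4.400 ✓; ∠(MC, CP) = 90.00° ✓; |CP| = 8.600 ✗.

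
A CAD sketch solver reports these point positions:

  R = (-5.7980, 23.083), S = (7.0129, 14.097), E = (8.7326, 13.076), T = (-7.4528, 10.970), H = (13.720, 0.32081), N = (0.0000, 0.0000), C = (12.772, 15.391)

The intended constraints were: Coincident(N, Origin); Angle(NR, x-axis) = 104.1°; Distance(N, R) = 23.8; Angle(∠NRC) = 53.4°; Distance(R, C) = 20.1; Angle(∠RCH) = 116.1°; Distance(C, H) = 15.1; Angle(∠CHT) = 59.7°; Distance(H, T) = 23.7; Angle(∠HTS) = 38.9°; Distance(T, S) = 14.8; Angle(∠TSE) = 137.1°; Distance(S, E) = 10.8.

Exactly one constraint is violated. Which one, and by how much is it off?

Distance(S, E) = 10.8 — off by 8.80.

N = (0.00, 0.00) ✓; NR at 104.1° ✓; |NR| = 23.80 ✓; ∠NRC = 53.40° ✓; |RC| = 20.10 ✓; ∠RCH = 116.1° ✓; |CH| = 15.10 ✓; ∠CHT = 59.70° ✓; |HT| = 23.70 ✓; ∠HTS = 38.90° ✓; |TS| = 14.80 ✓; ∠TSE = 137.1° ✓; |SE| = 2.000 ✗.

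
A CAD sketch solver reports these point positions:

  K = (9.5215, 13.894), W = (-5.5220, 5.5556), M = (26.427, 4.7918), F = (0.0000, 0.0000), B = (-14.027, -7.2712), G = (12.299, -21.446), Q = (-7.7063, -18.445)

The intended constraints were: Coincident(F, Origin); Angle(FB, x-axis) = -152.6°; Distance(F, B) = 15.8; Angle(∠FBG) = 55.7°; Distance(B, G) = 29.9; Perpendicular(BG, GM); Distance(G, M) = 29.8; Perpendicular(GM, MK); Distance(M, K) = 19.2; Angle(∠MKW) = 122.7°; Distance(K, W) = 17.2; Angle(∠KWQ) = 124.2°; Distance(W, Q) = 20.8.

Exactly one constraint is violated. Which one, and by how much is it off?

Distance(W, Q) = 20.8 — off by 3.30.

F = (0.00, 0.00) ✓; FB at -152.6° ✓; |FB| = 15.80 ✓; ∠FBG = 55.70° ✓; |BG| = 29.90 ✓; ∠(BG, GM) = 90.00° ✓; |GM| = 29.80 ✓; ∠(GM, MK) = 90.00° ✓; |MK| = 19.20 ✓; ∠MKW = 122.7° ✓; |KW| = 17.20 ✓; ∠KWQ = 124.2° ✓; |WQ| = 24.10 ✗.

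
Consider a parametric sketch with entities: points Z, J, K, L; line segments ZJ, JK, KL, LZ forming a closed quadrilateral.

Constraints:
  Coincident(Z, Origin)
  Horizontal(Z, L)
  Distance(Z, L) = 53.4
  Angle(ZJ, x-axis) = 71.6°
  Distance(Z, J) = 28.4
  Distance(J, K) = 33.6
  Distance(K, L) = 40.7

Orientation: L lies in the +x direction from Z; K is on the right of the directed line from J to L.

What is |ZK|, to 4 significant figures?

14.67

Checks: |JK| = 33.60 ✓; |KL| = 40.70 ✓.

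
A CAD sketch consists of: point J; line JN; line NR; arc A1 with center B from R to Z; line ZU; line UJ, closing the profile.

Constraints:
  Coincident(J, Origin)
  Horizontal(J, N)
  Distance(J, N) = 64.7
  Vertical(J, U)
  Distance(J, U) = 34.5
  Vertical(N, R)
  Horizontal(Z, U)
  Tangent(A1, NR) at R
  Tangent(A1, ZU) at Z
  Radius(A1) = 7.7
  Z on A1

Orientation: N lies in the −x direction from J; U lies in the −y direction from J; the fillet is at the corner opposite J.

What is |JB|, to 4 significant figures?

62.99

J is at the origin; J and N share the same y with |JN| = 64.7 and N on the −x side, so N = (-64.70, 0.000). J and U share the same x with |JU| = 34.5 and U on the −y side, so U = (0.000, -34.50). The virtual corner opposite J is at (-64.70, -34.50). Since A1 is tangent to NR there, BR ⟂ NR and the tangent condition forces BZ to be normal to ZU, with radius 7.7, so the center B sits 7.7 in from both sides at B = (-57.00, -26.80). Then |JB| = |B − J| = 62.99.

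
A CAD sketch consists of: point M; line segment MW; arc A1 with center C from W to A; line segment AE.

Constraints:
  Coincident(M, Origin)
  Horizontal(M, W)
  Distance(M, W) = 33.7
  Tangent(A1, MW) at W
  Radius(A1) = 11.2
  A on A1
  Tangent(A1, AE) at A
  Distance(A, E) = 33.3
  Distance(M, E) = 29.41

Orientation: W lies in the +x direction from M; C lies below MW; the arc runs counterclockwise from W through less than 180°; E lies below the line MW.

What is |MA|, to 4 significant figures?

25.50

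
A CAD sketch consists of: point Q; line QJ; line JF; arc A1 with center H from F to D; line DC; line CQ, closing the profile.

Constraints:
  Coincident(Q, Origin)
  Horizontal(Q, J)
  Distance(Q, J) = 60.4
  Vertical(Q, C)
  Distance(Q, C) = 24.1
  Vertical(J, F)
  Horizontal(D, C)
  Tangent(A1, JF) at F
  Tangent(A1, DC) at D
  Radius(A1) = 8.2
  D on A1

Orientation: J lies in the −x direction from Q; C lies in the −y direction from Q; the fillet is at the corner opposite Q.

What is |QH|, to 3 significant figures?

54.6

Q is at the origin; Q and J share the same y with |QJ| = 60.4 and J on the −x side, so J = (-60.4, 0.00). QC is vertical with |QC| = 24.1 and C on the −y side, so C = (0.00, -24.1). The virtual corner opposite Q is at (-60.4, -24.1). Tangency of A1 to JF means the radius HF is perpendicular to JF and A1 meets DC tangentially, so HD is at right angles to DC, with radius 8.2, so the center H sits 8.2 in from both sides at H = (-52.2, -15.9). Then |QH| = |H − Q| = 54.6.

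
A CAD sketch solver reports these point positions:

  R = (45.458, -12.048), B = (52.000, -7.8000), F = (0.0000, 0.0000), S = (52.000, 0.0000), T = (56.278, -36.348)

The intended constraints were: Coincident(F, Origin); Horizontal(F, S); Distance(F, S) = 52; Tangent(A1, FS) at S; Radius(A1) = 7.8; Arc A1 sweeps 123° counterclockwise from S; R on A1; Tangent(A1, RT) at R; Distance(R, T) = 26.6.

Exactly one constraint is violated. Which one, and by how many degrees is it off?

Tangent(A1, RT) at R — off by 9.00°.

F = (0.00, 0.00) ✓; F.y = 0.00, S.y = 0.00 ✓; |FS| = 52.00 ✓; ∠(BS, SF) = 90.00° ✓; |BS| = 7.800 ✓; bearing(B→R) − bearing(B→S) = 123.0° ✓; |BR| = 7.800 ✓; ∠(BR, RT) = 99.00° ✗; |RT| = 26.60 ✓.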